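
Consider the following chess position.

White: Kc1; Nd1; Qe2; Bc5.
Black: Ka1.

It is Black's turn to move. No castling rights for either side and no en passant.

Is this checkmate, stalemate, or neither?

Black to move; black king on a1.
In check: no.
King squares — b1: attacked by Kc1; a2: attacked by Qe2; b2: attacked by Kc1.
Legal moves for Black: none.
Not in check and no legal moves → stalemate.

stalemate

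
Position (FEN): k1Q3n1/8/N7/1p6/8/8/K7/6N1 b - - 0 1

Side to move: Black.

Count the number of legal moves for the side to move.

1

Black to move; king on a8.
In check: yes, from the white queen on c8.
Legal moves: Ka7.
Count: 1.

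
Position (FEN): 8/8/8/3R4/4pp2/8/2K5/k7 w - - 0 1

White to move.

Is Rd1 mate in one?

no

After Rd1: black king on a1; in check: yes, from the white rook on d1.
Black has 1 legal reply: Ka2.
In check but a legal move exists → not checkmate.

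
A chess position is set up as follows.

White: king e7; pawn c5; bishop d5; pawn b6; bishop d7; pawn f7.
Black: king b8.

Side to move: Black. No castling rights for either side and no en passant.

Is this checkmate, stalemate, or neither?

stalemate

Black to move; black king on b8.
In check: no.
King squares — a7: attacked by Pb6; b7: attacked by Bd5; c7: attacked by Pb6; a8: attacked by Bd5; c8: attacked by Bd7.
Legal moves for Black: none.
Not in check and no legal moves → stalemate.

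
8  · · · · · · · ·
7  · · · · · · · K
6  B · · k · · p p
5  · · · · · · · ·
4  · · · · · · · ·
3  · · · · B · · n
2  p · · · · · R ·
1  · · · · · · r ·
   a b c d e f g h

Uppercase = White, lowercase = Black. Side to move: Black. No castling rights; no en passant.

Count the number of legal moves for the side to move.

24

Black to move; king on d6.
In check: no.
Legal moves: Ke7, Kd7, Kc7, Ke6, Kc6, Ke5, Kd5, Ng5+, Nf4, Nf2, Rxg2, Rh1, Rf1, Re1, Rd1, Rc1, Rb1, Ra1, h5, g5, a1=Q, a1=R, a1=B, a1=N.
Count: 24.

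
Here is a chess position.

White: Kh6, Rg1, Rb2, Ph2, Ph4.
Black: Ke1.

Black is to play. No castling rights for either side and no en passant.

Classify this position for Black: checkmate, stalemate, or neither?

checkmate

Black to move; black king on e1.
In check: yes, from the white rook on g1.
King squares — d1: attacked by Rg1; f1: attacked by Rg1; d2: attacked by Rb2; e2: attacked by Rb2; f2: attacked by Rb2.
Legal moves for Black: none.
In check with no legal moves → checkmate.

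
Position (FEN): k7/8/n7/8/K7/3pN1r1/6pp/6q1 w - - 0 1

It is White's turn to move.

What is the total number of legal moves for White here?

White to move; king on a4.
In check: no.
Legal moves: Kb5, Ka5, Kb3, Ka3, Nf5, Nd5, Ng4, Nc4, Nxg2, Nc2, Nf1, Nd1.
Count: 12.

12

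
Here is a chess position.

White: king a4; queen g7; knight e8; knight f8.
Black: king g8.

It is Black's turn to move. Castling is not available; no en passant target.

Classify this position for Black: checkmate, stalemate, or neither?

Black to move; black king on g8.
In check: yes, from the white queen on g7.
King squares — f7: attacked by Qg7; g7: attacked by Ne8; h7: attacked by Qg7; f8: attacked by Qg7; h8: attacked by Qg7.
Legal moves for Black: none.
In check with no legal moves → checkmate.

checkmate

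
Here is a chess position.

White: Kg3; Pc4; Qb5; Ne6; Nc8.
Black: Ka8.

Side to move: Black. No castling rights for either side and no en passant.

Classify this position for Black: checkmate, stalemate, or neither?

Black to move; black king on a8.
In check: no.
King squares — a7: attacked by Nc8; b7: attacked by Qb5; b8: attacked by Qb5.
Legal moves for Black: none.
Not in check and no legal moves → stalemate.

stalemate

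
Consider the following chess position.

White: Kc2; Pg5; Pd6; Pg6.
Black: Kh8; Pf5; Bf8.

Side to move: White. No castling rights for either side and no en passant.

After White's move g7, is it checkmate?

no

After g7: black king on h8; in check: yes, from the white pawn on g7.
Black has 4 legal replies: Kg8, Kh7, Kxg7, Bxg7.
In check but a legal move exists → not checkmate.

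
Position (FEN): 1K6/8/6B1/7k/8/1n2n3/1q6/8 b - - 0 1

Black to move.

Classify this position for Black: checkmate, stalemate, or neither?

Black to move; black king on h5.
In check: yes, from the white bishop on g6.
King squares — g4: available; h4: available; g5: available; g6: available; h6: available.
Legal moves for Black: Kh6, Kxg6, Kg5, Kh4, Kg4.
Black is in check but has 5 legal moves → neither.

neither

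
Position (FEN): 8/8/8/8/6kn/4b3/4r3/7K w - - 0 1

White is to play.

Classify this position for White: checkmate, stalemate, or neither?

White to move; white king on h1.
In check: no.
King squares — g1: attacked by Be3; g2: attacked by Re2; h2: attacked by Re2.
Legal moves for White: none.
Not in check and no legal moves → stalemate.

stalemate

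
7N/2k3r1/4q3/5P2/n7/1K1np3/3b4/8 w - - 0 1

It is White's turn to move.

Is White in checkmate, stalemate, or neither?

White to move; white king on b3.
In check: yes, from the black queen on e6.
King squares — a2: attacked by Qe6; b2: attacked by Nd3; c2: available; a3: available; c3: attacked by Bd2; a4: available; b4: attacked by Bd2; c4: attacked by Qe6.
Legal moves for White: Kxa4, Ka3, Kc2, fxe6.
White is in check but has 4 legal moves → neither.

neither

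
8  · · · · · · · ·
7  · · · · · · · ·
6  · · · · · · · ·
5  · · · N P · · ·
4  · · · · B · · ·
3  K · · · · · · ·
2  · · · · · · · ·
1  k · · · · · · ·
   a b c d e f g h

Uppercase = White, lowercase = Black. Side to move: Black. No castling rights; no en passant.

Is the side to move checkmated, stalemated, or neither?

Black to move; black king on a1.
In check: no.
King squares — b1: attacked by Be4; a2: attacked by Ka3; b2: attacked by Ka3.
Legal moves for Black: none.
Not in check and no legal moves → stalemate.

stalemate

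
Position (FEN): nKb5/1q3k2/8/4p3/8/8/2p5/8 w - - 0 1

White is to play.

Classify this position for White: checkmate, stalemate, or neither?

White to move; white king on b8.
In check: yes, from the black queen on b7.
King squares — a7: attacked by Qb7; b7: attacked by Bc8; c7: attacked by Qb7; a8: attacked by Qb7; c8: attacked by Qb7.
Legal moves for White: none.
In check with no legal moves → checkmate.

checkmate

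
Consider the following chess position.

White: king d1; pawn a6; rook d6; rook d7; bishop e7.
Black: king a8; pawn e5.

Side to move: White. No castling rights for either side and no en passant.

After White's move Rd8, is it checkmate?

no

After Rd8: black king on a8; in check: yes, from the white rook on d8.
Black has 1 legal reply: Ka7.
In check but a legal move exists → not checkmate.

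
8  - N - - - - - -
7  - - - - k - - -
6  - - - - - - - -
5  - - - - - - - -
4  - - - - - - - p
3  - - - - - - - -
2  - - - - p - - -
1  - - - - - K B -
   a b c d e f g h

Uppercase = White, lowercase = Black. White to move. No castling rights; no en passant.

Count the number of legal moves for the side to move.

4

White to move; king on f1.
In check: yes, from the black pawn on e2.
Legal moves: Kg2, Kf2, Kxe2, Ke1.
Count: 4.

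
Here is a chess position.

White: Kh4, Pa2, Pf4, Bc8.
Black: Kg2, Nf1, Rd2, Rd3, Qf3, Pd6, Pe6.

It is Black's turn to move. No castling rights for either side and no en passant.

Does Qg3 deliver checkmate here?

no

After Qg3: white king on h4; in check: yes, from the black queen on g3.
White has 1 legal reply: Kh5.
In check but a legal move exists → not checkmate.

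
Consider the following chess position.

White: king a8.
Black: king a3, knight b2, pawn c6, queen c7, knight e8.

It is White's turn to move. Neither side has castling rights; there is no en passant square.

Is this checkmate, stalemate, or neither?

White to move; white king on a8.
In check: no.
King squares — a7: attacked by Qc7; b7: attacked by Qc7; b8: attacked by Qc7.
Legal moves for White: none.
Not in check and no legal moves → stalemate.

stalemate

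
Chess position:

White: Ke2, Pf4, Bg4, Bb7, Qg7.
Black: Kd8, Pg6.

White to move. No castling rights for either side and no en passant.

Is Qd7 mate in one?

After Qd7: black king on d8; in check: yes, from the white queen on d7.
King squares — c7: attacked by Qd7; d7: attacked by Bg4; e7: attacked by Qd7; c8: attacked by Bb7; e8: attacked by Qd7.
Black has no legal moves → checkmate.

yes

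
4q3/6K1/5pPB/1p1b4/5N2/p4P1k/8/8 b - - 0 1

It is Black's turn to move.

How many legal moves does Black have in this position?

Black to move; king on h3.
In check: yes, from the white knight on f4.
Legal moves: Kh4, Kg3, Kh2.
Count: 3.

3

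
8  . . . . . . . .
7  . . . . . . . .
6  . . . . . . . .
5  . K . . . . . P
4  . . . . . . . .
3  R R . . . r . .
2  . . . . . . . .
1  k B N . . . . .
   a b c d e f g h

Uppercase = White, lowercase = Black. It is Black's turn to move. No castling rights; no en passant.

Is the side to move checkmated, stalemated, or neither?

checkmate

Black to move; black king on a1.
In check: yes, from the white rook on a3.
King squares — b1: attacked by Rb3; a2: attacked by Bb1; b2: attacked by Rb3.
Legal moves for Black: none.
In check with no legal moves → checkmate.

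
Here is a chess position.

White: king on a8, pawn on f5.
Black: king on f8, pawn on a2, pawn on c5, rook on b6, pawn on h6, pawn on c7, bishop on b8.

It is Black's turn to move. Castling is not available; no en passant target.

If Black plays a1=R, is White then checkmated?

After a1=R: white king on a8; in check: yes, from the black rook on a1.
King squares — a7: attacked by Ra1; b7: attacked by Rb6; b8: attacked by Rb6.
White has no legal moves → checkmate.

yes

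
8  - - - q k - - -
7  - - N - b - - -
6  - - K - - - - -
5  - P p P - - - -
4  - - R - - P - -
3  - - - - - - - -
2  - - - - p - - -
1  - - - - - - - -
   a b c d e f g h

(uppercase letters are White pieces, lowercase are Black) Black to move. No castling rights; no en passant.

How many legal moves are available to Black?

3

Black to move; king on e8.
In check: yes, from the white knight on c7.
Legal moves: Kf8, Kf7, Qxc7+.
Count: 3.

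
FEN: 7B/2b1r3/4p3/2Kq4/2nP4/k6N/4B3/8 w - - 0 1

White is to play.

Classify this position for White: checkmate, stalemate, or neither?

White to move; white king on c5.
In check: yes, from the black queen on d5.
King squares — b4: attacked by Ka3; c4: attacked by Qd5; d4: own pawn; b5: attacked by Qd5; d5: attacked by Pe6; b6: attacked by Nc4; c6: attacked by Qd5; d6: attacked by Nc4.
Legal moves for White: none.
In check with no legal moves → checkmate.

checkmate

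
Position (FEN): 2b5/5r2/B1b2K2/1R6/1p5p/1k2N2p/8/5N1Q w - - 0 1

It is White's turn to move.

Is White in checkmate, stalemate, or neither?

neither

White to move; white king on f6.
In check: yes, from the black rook on f7.
King squares — e5: available; f5: attacked by Rf7; g5: available; e6: attacked by Bc8; g6: available; e7: attacked by Rf7; f7: available; g7: attacked by Rf7.
Legal moves for White: Kxf7, Kg6, Kg5, Ke5.
White is in check but has 4 legal moves → neither.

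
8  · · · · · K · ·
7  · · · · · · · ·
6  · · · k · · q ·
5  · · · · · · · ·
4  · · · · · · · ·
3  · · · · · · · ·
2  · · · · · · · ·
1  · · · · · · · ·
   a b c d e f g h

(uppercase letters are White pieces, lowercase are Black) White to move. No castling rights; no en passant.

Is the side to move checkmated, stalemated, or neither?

White to move; white king on f8.
In check: no.
King squares — e7: attacked by Kd6; f7: attacked by Qg6; g7: attacked by Qg6; e8: attacked by Qg6; g8: attacked by Qg6.
Legal moves for White: none.
Not in check and no legal moves → stalemate.

stalemate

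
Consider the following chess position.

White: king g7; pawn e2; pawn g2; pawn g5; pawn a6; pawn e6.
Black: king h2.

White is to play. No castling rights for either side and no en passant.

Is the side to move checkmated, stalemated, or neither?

neither

White to move; white king on g7.
In check: no.
Legal moves for White: Kh8, Kg8, Kf8, Kh7, Kf7, Kh6, Kg6, Kf6, e7, a7, g6, g3, e3, g4, e4.
White has 15 legal moves and is not in check → neither.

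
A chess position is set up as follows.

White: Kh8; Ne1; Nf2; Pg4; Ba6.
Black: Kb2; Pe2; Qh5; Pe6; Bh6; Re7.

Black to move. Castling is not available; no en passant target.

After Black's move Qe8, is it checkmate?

After Qe8: white king on h8; in check: yes, from the black queen on e8.
King squares — g7: attacked by Bh6; h7: attacked by Re7; g8: attacked by Qe8.
White has no legal moves → checkmate.

yes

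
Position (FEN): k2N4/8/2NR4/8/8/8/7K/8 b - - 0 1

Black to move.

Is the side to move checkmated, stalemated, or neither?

Black to move; black king on a8.
In check: no.
King squares — a7: attacked by Nc6; b7: attacked by Nd8; b8: attacked by Nc6.
Legal moves for Black: none.
Not in check and no legal moves → stalemate.

stalemate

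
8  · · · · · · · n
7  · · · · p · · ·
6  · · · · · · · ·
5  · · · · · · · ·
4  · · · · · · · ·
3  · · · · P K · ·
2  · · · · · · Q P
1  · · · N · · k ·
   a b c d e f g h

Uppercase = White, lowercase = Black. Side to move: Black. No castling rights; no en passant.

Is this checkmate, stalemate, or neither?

checkmate

Black to move; black king on g1.
In check: yes, from the white queen on g2.
King squares — f1: attacked by Qg2; h1: attacked by Qg2; f2: attacked by Nd1; g2: attacked by Kf3; h2: attacked by Qg2.
Legal moves for Black: none.
In check with no legal moves → checkmate.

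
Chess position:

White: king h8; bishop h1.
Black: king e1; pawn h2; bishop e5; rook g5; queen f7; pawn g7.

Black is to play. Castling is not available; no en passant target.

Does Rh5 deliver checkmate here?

yes

After Rh5: white king on h8; in check: yes, from the black rook on h5.
King squares — g7: attacked by Be5; h7: attacked by Rh5; g8: attacked by Qf7.
White has no legal moves → checkmate.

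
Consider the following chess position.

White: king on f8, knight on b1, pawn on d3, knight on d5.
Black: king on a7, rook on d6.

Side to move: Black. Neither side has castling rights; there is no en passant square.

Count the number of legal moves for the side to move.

Black to move; king on a7.
In check: no.
Legal moves: Kb8, Ka8, Kb7, Ka6, Rd8+, Rd7, Rh6, Rg6, Rf6+, Re6, Rc6, Rb6, Ra6, Rxd5.
Count: 14.

14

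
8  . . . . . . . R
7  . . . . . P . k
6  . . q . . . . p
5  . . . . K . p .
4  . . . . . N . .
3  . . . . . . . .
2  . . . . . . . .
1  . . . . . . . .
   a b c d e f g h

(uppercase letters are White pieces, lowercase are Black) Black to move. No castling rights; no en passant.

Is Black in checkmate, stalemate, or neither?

neither

Black to move; black king on h7.
In check: yes, from the white rook on h8.
Legal moves for Black: Kxh8, Kg7.
Black is in check but has 2 legal moves → neither.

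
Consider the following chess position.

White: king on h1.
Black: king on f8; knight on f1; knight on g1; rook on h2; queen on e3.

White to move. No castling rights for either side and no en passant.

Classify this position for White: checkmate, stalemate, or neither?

White to move; white king on h1.
In check: yes, from the black rook on h2.
King squares — g1: attacked by Qe3; g2: attacked by Rh2; h2: attacked by Nf1.
Legal moves for White: none.
In check with no legal moves → checkmate.

checkmate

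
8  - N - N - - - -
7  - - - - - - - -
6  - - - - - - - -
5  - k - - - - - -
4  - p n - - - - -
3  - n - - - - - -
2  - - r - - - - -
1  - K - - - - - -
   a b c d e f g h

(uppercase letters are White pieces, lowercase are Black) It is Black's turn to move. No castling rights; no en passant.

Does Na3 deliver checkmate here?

After Na3: white king on b1; in check: yes, from the black knight on a3.
King squares — a1: attacked by Nb3; c1: attacked by Rc2; a2: attacked by Rc2; b2: attacked by Rc2; c2: attacked by Na3.
White has no legal moves → checkmate.

yes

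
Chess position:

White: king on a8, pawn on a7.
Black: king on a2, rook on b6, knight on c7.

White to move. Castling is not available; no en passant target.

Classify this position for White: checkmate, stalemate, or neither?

checkmate

White to move; white king on a8.
In check: yes, from the black knight on c7.
King squares — a7: own pawn; b7: attacked by Rb6; b8: attacked by Rb6.
Legal moves for White: none.
In check with no legal moves → checkmate.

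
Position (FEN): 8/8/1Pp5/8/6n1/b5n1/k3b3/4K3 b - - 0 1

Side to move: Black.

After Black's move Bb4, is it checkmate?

After Bb4: white king on e1; in check: yes, from the black bishop on b4.
King squares — d1: attacked by Be2; f1: attacked by Be2; d2: attacked by Bb4; e2: attacked by Ng3; f2: attacked by Ng4.
White has no legal moves → checkmate.

yes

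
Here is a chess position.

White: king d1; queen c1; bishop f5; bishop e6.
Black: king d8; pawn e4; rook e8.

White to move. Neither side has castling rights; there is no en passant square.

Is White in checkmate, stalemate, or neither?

neither

White to move; white king on d1.
In check: no.
Legal moves for White include: Bg8, Bc8, Bf7, Bd7, Bd5, Bc4, Bb3, Ba2, Bh7, Bg6, Bg4, Bxe4, Bh3, Ke2, Kd2, Kc2, Ke1, Qc8+, ... (list truncated; more exist).
White has legal moves and is not in check → neither.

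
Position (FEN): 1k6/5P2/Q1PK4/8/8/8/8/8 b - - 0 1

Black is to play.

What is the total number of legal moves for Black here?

0

Black to move; king on b8.
In check: no.
Legal moves: none.
Count: 0.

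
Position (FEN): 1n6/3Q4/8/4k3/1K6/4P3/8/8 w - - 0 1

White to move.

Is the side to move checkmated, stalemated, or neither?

neither

White to move; white king on b4.
In check: no.
Legal moves for White include: Qe8+, Qd8, Qc8, Qh7, Qg7+, Qf7, Qe7+, Qc7+, Qb7, Qa7, Qe6+, Qd6+, Qc6, Qf5+, Qd5+, Qb5+, Qg4, Qd4+, ... (list truncated; more exist).
White has legal moves and is not in check → neither.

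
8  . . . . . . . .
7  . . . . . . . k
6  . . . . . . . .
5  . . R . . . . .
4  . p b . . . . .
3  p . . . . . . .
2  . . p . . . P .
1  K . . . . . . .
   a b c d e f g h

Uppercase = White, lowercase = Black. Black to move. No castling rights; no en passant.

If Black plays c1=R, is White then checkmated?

After c1=R: white king on a1; in check: yes, from the black rook on c1.
King squares — b1: attacked by Rc1; a2: attacked by Bc4; b2: attacked by Pa3.
White has no legal moves → checkmate.

yes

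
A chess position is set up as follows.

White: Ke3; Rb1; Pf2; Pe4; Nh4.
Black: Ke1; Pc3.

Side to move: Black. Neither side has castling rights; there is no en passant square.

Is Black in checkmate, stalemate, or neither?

Black to move; black king on e1.
In check: yes, from the white rook on b1.
King squares — d1: attacked by Rb1; f1: attacked by Rb1; d2: attacked by Ke3; e2: attacked by Ke3; f2: attacked by Ke3.
Legal moves for Black: none.
In check with no legal moves → checkmate.

checkmate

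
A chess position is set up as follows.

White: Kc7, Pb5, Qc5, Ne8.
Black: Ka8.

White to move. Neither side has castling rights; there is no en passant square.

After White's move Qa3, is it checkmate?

After Qa3: black king on a8; in check: yes, from the white queen on a3.
King squares — a7: attacked by Qa3; b7: attacked by Kc7; b8: attacked by Kc7.
Black has no legal moves → checkmate.

yes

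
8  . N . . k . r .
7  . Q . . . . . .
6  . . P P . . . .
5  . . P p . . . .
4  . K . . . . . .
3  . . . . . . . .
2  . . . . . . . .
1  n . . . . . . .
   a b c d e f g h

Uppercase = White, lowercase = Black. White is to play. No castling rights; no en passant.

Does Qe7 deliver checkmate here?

yes

After Qe7: black king on e8; in check: yes, from the white queen on e7.
King squares — d7: attacked by Pc6; e7: attacked by Pd6; f7: attacked by Qe7; d8: attacked by Qe7; f8: attacked by Qe7.
Black has no legal moves → checkmate.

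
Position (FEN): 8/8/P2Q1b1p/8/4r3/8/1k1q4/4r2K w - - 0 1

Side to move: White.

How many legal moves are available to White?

0

White to move; king on h1.
In check: yes, from the black rook on e1.
Legal moves: none.
Count: 0.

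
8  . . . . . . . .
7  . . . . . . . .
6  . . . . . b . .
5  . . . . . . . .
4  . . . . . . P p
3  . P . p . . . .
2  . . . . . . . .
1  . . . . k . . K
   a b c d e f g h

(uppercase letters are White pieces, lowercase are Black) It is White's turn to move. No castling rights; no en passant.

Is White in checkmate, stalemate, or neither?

neither

White to move; white king on h1.
In check: no.
Legal moves for White: Kh2, Kg2, Kg1, g5, b4.
White has 5 legal moves and is not in check → neither.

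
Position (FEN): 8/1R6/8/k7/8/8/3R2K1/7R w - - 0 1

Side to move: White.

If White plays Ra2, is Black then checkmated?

After Ra2: black king on a5; in check: yes, from the white rook on a2.
King squares — a4: attacked by Ra2; b4: attacked by Rb7; b5: attacked by Rb7; a6: attacked by Ra2; b6: attacked by Rb7.
Black has no legal moves → checkmate.

yes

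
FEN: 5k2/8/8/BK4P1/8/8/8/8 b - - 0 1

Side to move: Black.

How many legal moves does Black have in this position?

5

Black to move; king on f8.
In check: no.
Legal moves: Kg8, Ke8, Kg7, Kf7, Ke7.
Count: 5.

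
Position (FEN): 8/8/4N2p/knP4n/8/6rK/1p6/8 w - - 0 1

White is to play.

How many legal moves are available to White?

White to move; king on h3.
In check: yes, from the black rook on g3.
Legal moves: Kh4, Kh2.
Count: 2.

2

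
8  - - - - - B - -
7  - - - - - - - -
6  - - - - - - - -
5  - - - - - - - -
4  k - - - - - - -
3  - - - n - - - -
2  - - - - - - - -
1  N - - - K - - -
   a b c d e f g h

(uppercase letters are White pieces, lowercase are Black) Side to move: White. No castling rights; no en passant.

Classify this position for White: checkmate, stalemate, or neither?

neither

White to move; white king on e1.
In check: yes, from the black knight on d3.
Legal moves for White: Ke2, Kd2, Kf1, Kd1.
White is in check but has 4 legal moves → neither.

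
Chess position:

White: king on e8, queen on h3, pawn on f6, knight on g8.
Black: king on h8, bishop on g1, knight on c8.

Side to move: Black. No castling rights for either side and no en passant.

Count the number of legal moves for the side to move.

1

Black to move; king on h8.
In check: yes, from the white queen on h3.
Legal moves: Kxg8.
Count: 1.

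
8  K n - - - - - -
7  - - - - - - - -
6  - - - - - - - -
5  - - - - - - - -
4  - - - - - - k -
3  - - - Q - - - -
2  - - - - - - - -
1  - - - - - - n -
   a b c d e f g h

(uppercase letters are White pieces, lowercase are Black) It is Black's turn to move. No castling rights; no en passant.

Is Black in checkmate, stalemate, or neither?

neither

Black to move; black king on g4.
In check: no.
Legal moves for Black: Nd7, Nc6, Na6, Kh5, Kg5, Kh4, Kf4, Nh3, Nf3, Ne2.
Black has 10 legal moves and is not in check → neither.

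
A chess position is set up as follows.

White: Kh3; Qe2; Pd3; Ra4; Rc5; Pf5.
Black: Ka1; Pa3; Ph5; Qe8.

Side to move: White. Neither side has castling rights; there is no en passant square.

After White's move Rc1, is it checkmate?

yes

After Rc1: black king on a1; in check: yes, from the white rook on c1.
King squares — b1: attacked by Rc1; a2: attacked by Qe2; b2: attacked by Qe2.
Black has no legal moves → checkmate.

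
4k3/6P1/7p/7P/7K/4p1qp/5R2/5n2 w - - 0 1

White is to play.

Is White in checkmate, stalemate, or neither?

checkmate

White to move; white king on h4.
In check: yes, from the black queen on g3.
King squares — g3: attacked by Nf1; h3: attacked by Qg3; g4: attacked by Qg3; g5: attacked by Qg3; h5: own pawn.
Legal moves for White: none.
In check with no legal moves → checkmate.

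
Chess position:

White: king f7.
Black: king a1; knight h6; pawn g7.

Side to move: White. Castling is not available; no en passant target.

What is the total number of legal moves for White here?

White to move; king on f7.
In check: yes, from the black knight on h6.
Legal moves: Kf8, Ke8, Kxg7, Ke7, Kg6, Ke6.
Count: 6.

6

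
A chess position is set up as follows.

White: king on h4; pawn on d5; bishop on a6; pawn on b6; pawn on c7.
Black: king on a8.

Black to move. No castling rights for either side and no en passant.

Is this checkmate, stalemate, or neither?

stalemate

Black to move; black king on a8.
In check: no.
King squares — a7: attacked by Pb6; b7: attacked by Ba6; b8: attacked by Pc7.
Legal moves for Black: none.
Not in check and no legal moves → stalemate.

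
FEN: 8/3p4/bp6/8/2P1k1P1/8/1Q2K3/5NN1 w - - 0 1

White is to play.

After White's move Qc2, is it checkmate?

After Qc2: black king on e4; in check: yes, from the white queen on c2.
Black has 3 legal replies: Ke5, Kf4, Kd4.
In check but a legal move exists → not checkmate.

no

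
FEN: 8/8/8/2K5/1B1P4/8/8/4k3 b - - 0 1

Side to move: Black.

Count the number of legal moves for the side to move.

Black to move; king on e1.
In check: yes, from the white bishop on b4.
Legal moves: Kf2, Ke2, Kf1, Kd1.
Count: 4.

4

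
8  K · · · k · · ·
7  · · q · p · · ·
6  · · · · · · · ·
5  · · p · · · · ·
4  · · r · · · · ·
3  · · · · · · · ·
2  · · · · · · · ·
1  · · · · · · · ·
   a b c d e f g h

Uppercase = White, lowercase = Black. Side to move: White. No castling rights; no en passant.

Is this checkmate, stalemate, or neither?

stalemate

White to move; white king on a8.
In check: no.
King squares — a7: attacked by Qc7; b7: attacked by Qc7; b8: attacked by Qc7.
Legal moves for White: none.
Not in check and no legal moves → stalemate.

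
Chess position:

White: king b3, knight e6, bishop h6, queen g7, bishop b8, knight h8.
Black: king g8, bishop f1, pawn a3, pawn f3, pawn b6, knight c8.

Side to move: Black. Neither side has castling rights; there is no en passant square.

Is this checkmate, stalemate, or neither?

Black to move; black king on g8.
In check: yes, from the white queen on g7.
King squares — f7: attacked by Qg7; g7: attacked by Ne6; h7: attacked by Qg7; f8: attacked by Ne6; h8: attacked by Qg7.
Legal moves for Black: none.
In check with no legal moves → checkmate.

checkmate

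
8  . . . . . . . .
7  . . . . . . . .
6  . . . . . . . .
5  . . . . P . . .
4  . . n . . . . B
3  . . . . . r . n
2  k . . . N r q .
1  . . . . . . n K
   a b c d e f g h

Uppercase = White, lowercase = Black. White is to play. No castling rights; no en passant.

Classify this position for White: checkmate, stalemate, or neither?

checkmate

White to move; white king on h1.
In check: yes, from the black queen on g2.
King squares — g1: attacked by Qg2; g2: attacked by Rf2; h2: attacked by Qg2.
Legal moves for White: none.
In check with no legal moves → checkmate.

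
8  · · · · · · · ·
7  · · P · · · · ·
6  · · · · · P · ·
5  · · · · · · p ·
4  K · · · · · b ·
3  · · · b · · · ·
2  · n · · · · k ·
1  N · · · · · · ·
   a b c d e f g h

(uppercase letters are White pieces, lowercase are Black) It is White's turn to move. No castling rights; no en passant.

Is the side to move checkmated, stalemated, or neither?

White to move; white king on a4.
In check: yes, from the black knight on b2.
King squares — a3: available; b3: available; b4: available; a5: available; b5: attacked by Bd3.
Legal moves for White: Ka5, Kb4, Kb3, Ka3.
White is in check but has 4 legal moves → neither.

neither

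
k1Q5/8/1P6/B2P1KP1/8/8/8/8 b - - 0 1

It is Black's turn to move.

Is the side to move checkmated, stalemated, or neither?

Black to move; black king on a8.
In check: yes, from the white queen on c8.
King squares — a7: attacked by Pb6; b7: attacked by Qc8; b8: attacked by Qc8.
Legal moves for Black: none.
In check with no legal moves → checkmate.

checkmate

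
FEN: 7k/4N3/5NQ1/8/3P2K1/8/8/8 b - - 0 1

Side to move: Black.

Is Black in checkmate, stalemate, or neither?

stalemate

Black to move; black king on h8.
In check: no.
King squares — g7: attacked by Qg6; h7: attacked by Nf6; g8: attacked by Nf6.
Legal moves for Black: none.
Not in check and no legal moves → stalemate.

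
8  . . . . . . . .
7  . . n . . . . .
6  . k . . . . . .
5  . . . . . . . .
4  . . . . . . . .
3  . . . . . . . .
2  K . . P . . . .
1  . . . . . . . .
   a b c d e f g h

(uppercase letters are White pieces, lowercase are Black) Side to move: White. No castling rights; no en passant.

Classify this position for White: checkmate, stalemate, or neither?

White to move; white king on a2.
In check: no.
Legal moves for White: Kb3, Ka3, Kb2, Kb1, Ka1, d3, d4.
White has 7 legal moves and is not in check → neither.

neither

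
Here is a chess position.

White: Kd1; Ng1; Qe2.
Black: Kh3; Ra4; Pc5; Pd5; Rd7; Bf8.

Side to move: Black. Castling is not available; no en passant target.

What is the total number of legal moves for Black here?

2

Black to move; king on h3.
In check: yes, from the white knight on g1.
Legal moves: Kh4, Kg3.
Count: 2.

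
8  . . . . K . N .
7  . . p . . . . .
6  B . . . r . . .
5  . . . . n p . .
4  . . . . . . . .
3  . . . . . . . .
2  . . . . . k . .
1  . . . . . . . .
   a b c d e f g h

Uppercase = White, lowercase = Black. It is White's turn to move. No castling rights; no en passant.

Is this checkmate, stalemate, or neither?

neither

White to move; white king on e8.
In check: yes, from the black rook on e6.
King squares — d7: attacked by Ne5; e7: attacked by Re6; f7: attacked by Ne5; d8: available; f8: available.
Legal moves for White: Kf8, Kd8, Ne7.
White is in check but has 3 legal moves → neither.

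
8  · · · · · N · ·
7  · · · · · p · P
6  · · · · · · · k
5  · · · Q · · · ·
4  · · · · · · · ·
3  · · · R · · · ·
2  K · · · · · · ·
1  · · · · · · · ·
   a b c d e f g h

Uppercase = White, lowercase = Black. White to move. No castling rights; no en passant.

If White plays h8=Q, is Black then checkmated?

After h8=Q: black king on h6; in check: yes, from the white queen on h8.
King squares — g5: attacked by Qd5; h5: attacked by Qd5; g6: attacked by Nf8; g7: attacked by Qh8; h7: attacked by Nf8.
Black has no legal moves → checkmate.

yes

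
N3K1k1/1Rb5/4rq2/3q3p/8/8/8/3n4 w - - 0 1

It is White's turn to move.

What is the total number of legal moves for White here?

0

White to move; king on e8.
In check: yes, from the black rook on e6.
Legal moves: none.
Count: 0.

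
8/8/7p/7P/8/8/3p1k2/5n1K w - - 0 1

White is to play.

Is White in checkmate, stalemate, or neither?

stalemate

White to move; white king on h1.
In check: no.
King squares — g1: attacked by Kf2; g2: attacked by Kf2; h2: attacked by Nf1.
Legal moves for White: none.
Not in check and no legal moves → stalemate.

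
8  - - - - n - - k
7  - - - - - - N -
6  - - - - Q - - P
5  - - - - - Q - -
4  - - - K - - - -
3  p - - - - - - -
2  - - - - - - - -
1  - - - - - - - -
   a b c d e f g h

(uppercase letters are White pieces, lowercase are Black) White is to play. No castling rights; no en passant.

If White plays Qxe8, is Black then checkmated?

After Qxe8: black king on h8; in check: yes, from the white queen on e8.
King squares — g7: attacked by Ph6; h7: attacked by Qf5; g8: attacked by Qe8.
Black has no legal moves → checkmate.

yes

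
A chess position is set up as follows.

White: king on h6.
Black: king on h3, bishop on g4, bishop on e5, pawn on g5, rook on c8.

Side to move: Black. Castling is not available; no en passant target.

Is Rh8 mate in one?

After Rh8: white king on h6; in check: yes, from the black rook on h8.
White has 2 legal replies: Kg6, Kxg5.
In check but a legal move exists → not checkmate.

no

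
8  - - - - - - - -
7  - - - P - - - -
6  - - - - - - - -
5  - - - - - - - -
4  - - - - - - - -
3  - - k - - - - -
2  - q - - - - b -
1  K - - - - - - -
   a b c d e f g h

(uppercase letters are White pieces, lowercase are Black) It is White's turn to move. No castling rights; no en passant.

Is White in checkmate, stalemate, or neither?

checkmate

White to move; white king on a1.
In check: yes, from the black queen on b2.
King squares — b1: attacked by Qb2; a2: attacked by Qb2; b2: attacked by Kc3.
Legal moves for White: none.
In check with no legal moves → checkmate.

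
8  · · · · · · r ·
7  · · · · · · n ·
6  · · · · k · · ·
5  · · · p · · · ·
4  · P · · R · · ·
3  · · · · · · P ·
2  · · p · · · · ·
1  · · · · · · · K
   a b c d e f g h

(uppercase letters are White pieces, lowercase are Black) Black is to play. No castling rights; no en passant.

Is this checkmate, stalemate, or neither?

neither

Black to move; black king on e6.
In check: yes, from the white rook on e4.
Legal moves for Black: Kf7, Kd7, Kf6, Kd6, Kf5, dxe4.
Black is in check but has 6 legal moves → neither.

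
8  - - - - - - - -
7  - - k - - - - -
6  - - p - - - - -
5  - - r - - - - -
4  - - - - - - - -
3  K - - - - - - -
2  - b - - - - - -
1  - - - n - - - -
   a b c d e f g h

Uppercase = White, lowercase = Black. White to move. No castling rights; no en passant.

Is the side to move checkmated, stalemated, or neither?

neither

White to move; white king on a3.
In check: yes, from the black bishop on b2.
Legal moves for White: Kb4, Ka4, Kb3, Ka2.
White is in check but has 4 legal moves → neither.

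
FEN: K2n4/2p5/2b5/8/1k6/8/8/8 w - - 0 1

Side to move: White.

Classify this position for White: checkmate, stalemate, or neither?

neither

White to move; white king on a8.
In check: yes, from the black bishop on c6.
King squares — a7: available; b7: attacked by Bc6; b8: available.
Legal moves for White: Kb8, Ka7.
White is in check but has 2 legal moves → neither.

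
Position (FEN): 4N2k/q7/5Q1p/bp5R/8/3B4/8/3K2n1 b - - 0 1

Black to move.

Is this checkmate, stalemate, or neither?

Black to move; black king on h8.
In check: yes, from the white queen on f6.
Legal moves for Black: Kg8, Qg7.
Black is in check but has 2 legal moves → neither.

neither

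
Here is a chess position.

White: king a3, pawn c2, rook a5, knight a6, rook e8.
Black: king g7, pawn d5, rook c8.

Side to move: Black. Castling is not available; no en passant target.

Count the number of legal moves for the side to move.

16

Black to move; king on g7.
In check: no.
Legal moves: Rxe8, Rd8, Rb8, Ra8, Rc7, Rc6, Rc5, Rc4, Rc3+, Rxc2, Kh7, Kf7, Kh6, Kg6, Kf6, d4.
Count: 16.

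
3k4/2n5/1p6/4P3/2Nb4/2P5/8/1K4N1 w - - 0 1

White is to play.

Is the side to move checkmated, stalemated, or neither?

White to move; white king on b1.
In check: no.
Legal moves for White: Nd6, Nxb6, Na5, Ne3, Na3, Nd2, Nb2, Nh3, Nf3, Ne2, Kc2, Kb2, Ka2, Kc1, Ka1, cxd4, e6.
White has 17 legal moves and is not in check → neither.

neither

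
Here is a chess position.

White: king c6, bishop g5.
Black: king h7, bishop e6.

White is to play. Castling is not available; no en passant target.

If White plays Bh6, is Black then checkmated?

After Bh6: black king on h7; in check: no.
Black is not in check, so this cannot be checkmate.

no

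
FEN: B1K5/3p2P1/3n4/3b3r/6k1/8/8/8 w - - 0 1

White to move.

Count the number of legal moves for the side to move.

4

White to move; king on c8.
In check: yes, from the black knight on d6.
Legal moves: Kd8, Kb8, Kxd7, Kc7.
Count: 4.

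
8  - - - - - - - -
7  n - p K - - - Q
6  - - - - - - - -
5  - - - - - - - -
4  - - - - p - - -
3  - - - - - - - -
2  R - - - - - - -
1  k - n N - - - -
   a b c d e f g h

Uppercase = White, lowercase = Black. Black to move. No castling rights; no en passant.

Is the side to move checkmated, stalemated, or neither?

Black to move; black king on a1.
In check: yes, from the white rook on a2.
King squares — b1: available; a2: available; b2: attacked by Nd1.
Legal moves for Black: Kxa2, Kb1, Nxa2.
Black is in check but has 3 legal moves → neither.

neither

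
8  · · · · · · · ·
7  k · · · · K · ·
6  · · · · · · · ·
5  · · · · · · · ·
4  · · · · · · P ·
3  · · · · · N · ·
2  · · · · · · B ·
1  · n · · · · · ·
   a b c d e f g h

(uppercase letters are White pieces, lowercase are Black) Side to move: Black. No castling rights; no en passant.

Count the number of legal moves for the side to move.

Black to move; king on a7.
In check: no.
Legal moves: Kb8, Ka8, Kb7, Kb6, Ka6, Nc3, Na3, Nd2.
Count: 8.

8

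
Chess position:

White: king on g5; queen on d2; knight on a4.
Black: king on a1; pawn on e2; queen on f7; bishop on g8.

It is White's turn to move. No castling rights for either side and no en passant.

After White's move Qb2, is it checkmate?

yes

After Qb2: black king on a1; in check: yes, from the white queen on b2.
King squares — b1: attacked by Qb2; a2: attacked by Qb2; b2: attacked by Na4.
Black has no legal moves → checkmate.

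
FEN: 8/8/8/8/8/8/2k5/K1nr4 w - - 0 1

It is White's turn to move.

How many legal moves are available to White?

White to move; king on a1.
In check: no.
Legal moves: none.
Count: 0.

0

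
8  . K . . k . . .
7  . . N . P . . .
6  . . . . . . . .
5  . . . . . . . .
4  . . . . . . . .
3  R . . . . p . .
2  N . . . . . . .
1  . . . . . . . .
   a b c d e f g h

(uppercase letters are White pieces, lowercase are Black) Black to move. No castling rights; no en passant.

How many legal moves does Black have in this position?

3

Black to move; king on e8.
In check: yes, from the white knight on c7.
Legal moves: Kf7, Kxe7, Kd7.
Count: 3.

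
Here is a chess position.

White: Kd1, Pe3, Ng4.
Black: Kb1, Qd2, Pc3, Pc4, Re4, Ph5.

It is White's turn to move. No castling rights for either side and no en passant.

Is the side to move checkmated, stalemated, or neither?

White to move; white king on d1.
In check: yes, from the black queen on d2.
King squares — c1: attacked by Kb1; e1: attacked by Qd2; c2: attacked by Kb1; d2: attacked by Pc3; e2: attacked by Qd2.
Legal moves for White: none.
In check with no legal moves → checkmate.

checkmate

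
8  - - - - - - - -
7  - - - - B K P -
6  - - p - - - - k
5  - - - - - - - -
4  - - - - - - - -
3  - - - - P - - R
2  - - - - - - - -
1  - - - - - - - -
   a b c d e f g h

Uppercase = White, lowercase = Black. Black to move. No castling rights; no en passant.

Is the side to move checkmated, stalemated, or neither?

checkmate

Black to move; black king on h6.
In check: yes, from the white rook on h3.
King squares — g5: attacked by Be7; h5: attacked by Rh3; g6: attacked by Kf7; g7: attacked by Kf7; h7: attacked by Rh3.
Legal moves for Black: none.
In check with no legal moves → checkmate.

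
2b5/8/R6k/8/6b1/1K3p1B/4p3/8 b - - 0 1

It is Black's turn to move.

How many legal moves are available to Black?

Black to move; king on h6.
In check: yes, from the white rook on a6.
Legal moves: Kh7, Kg7, Kh5, Kg5, Bce6+, Bxa6, Bge6+.
Count: 7.

7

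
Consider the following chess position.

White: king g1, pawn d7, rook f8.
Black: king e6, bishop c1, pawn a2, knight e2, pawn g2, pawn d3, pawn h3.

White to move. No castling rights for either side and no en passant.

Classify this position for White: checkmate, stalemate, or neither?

White to move; white king on g1.
In check: yes, from the black knight on e2.
King squares — f1: attacked by Pg2; h1: attacked by Pg2; f2: available; g2: attacked by Ph3; h2: available.
Legal moves for White: Kh2, Kf2.
White is in check but has 2 legal moves → neither.

neither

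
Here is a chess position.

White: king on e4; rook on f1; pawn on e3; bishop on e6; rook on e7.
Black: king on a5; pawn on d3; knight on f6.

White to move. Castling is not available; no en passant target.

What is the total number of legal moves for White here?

White to move; king on e4.
In check: yes, from the black knight on f6.
Legal moves: Kf5, Ke5, Kf4, Kd4, Kf3, Kxd3, Rxf6.
Count: 7.

7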